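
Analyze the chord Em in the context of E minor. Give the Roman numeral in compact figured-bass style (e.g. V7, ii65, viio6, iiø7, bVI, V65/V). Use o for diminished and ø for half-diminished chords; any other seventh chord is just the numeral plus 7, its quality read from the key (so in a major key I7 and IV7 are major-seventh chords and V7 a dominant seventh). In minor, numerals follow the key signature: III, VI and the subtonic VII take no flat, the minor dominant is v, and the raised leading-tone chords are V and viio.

Stacked in thirds the chord is E-G-B: a minor triad on E.
E is scale degree 1 in E minor, and a minor triad on that degree is written i.

i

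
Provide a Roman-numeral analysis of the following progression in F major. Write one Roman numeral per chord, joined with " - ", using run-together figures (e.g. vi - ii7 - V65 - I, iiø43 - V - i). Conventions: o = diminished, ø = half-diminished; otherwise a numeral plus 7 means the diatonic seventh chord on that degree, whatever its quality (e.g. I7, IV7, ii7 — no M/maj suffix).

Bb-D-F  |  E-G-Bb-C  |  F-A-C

Bb-D-F: major triad on Bb = scale degree 4 → IV.
E-G-Bb-C has root C, degree 5 in F major, so V65.
F-A-C has root F, degree 1 in F major, so I.

IV - V65 - I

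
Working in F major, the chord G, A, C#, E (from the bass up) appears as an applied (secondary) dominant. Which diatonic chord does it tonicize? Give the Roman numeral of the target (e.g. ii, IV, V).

vi

The chord is a dominant seventh chord on A.
A dominant resolves down a perfect fifth: A → D. In F major, D is scale degree 6, i.e. vi.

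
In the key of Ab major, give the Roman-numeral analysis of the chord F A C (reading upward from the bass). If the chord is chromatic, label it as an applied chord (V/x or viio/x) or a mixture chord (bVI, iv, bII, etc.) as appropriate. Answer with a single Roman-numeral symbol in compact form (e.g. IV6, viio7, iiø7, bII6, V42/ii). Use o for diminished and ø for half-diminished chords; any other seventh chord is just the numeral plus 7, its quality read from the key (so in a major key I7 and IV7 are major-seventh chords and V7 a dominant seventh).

V/ii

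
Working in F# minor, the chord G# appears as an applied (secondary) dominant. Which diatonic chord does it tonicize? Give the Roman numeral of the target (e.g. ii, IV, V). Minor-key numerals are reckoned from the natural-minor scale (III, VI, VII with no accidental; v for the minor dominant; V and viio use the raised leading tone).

The chord is a major triad on G#.
A dominant resolves down a perfect fifth: G# → C#. In F# minor, C# is scale degree 5, i.e. V.

V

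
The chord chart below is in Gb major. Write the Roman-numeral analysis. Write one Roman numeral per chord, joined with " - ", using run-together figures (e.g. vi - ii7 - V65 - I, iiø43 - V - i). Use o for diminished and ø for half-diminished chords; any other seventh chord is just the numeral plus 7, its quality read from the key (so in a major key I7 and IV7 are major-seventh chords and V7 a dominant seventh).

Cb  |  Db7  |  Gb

IV - V7 - I

Cb: major triad on Cb = scale degree 4 → IV.
Db7: root Db is the dominant; dominant seventh chord there is V7.
Gb has root Gb, degree 1 in Gb major, so I.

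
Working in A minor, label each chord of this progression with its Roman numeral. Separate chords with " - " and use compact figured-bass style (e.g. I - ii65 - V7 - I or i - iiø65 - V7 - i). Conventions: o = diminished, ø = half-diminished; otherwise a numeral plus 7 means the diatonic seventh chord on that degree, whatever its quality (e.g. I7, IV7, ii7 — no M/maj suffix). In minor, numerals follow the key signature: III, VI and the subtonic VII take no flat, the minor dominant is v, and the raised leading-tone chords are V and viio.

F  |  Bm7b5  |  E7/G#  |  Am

F: major triad on F = scale degree 6 → VI.
Bm7b5: root B is the supertonic; half-diminished seventh chord there is iiø7.
E7/G#: dominant seventh chord on E = scale degree 5 → V65.
Am: minor triad on A = scale degree 1 → i.

VI - iiø7 - V65 - i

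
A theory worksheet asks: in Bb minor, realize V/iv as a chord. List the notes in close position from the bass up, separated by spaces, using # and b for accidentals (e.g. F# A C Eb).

Bb D F

V/iv is a secondary dominant — the dominant triad of iv. iv in Bb minor is Eb, so the applied chord's root is Bb, a perfect fifth above.
Building a major triad on Bb gives Bb-D-F.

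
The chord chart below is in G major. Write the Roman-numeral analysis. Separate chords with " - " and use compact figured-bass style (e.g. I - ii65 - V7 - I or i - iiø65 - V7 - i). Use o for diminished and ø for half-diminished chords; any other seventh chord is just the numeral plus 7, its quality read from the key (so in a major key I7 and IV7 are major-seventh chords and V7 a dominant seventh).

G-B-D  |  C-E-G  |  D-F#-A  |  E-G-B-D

G-B-D: major triad on G = scale degree 1 → I.
C-E-G: major triad on C = scale degree 4 → IV.
D-F#-A has root D, degree 5 in G major, so V.
E-G-B-D: minor seventh chord on E = scale degree 6 → vi7.

I - IV - V - vi7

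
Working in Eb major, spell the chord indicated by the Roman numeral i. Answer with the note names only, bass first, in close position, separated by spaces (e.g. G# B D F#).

Scale degree 1 in Eb major is Eb; here the chord built on it is altered to a minor triad. i is the minor tonic, borrowed from the parallel minor.
So the chord is Eb-Gb-Bb.

Eb Gb Bb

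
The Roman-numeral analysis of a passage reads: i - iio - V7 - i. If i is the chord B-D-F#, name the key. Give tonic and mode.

B minor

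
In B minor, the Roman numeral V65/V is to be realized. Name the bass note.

E#

The applied chord V65/V is rooted on C#: C#-E#-G#-B.
The figure 65 means first inversion — the third is in the bass.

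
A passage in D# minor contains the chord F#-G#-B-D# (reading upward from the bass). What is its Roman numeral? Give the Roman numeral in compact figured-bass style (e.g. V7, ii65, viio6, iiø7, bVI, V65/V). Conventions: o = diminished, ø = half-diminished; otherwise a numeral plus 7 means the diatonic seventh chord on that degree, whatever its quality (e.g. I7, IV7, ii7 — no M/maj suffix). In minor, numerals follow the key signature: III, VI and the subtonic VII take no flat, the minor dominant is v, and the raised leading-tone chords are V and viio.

iv42

Stacked in thirds the chord is G#-B-D#-F#: a minor seventh chord on G#.
G# is scale degree 4 in D# minor, and a minor seventh chord on that degree is written iv7.
With F# in the bass the chord is in third inversion, so the figured bass is 42.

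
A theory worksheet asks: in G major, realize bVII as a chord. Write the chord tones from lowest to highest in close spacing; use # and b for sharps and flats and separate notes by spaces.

F A C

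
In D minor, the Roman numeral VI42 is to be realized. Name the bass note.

VI in D minor has root Bb; the chord is Bb-D-F-A.
The figure 42 means third inversion — the seventh is in the bass.

A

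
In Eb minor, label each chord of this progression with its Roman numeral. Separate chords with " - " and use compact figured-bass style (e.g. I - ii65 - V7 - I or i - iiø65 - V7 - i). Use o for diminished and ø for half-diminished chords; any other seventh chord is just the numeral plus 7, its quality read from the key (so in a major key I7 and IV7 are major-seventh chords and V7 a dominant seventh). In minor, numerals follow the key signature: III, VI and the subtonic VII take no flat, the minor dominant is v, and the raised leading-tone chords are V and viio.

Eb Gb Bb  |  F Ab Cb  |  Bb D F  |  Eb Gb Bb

Eb-Gb-Bb: root Eb is the tonic; minor triad there is i.
F-Ab-Cb has root F, degree 2 in Eb minor, so iio.
Bb-D-F has root Bb, degree 5 in Eb minor, so V.
Eb-Gb-Bb has root Eb, degree 1 in Eb minor, so i.

i - iio - V - i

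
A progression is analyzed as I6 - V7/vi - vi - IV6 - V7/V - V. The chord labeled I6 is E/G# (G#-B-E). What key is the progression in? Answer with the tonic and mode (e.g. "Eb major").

The anchor chord is a major triad on E, labeled I6.
If E is scale degree 1 and the mode makes that degree carry a major triad, the tonic is E and the mode is major.

E major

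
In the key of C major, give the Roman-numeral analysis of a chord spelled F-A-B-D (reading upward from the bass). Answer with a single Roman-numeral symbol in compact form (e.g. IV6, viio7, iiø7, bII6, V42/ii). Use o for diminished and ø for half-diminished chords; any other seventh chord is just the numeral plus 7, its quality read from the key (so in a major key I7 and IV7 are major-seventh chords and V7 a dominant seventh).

The pitches B-D-F-A form a half-diminished seventh chord rooted on B.
B is scale degree 7 in C major, and a half-diminished seventh chord on that degree is written viiø7.
With F in the bass the chord is in second inversion, so the figured bass is 43.

viiø43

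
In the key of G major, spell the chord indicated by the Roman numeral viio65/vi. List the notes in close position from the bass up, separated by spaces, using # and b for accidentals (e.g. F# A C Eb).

viio65/vi is a secondary leading-tone chord. The target vi is E in G major; the applied chord is rooted a semitone below, on D#.
Building a fully diminished seventh chord on D# gives D#-F#-A-C.
With the 65 figure the chord is in first inversion; from the bass F# upward in close position it reads F#-A-C-D#.

F# A C D#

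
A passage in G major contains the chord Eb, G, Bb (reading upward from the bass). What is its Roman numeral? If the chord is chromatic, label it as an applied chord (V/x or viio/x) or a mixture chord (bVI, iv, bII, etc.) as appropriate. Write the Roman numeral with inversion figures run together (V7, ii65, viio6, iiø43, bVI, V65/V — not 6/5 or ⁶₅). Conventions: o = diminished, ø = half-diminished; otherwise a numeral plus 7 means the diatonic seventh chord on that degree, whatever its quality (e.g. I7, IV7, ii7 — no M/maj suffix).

The pitches Eb-G-Bb form a major triad rooted on Eb.
Eb is the lowered sixth degree of G major (diatonic 6 would be E). This is a major triad on the lowered sixth degree, borrowed from the parallel minor.

bVI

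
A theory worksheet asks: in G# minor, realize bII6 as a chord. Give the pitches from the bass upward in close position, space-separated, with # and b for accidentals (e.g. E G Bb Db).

C# E A

bII6 is the Neapolitan sixth — a major triad on the lowered second degree, here in its customary first inversion. In G# minor that root is A.
So the chord is A-C#-E.
With the 6 figure the chord is in first inversion; from the bass C# upward in close position it reads C#-E-A.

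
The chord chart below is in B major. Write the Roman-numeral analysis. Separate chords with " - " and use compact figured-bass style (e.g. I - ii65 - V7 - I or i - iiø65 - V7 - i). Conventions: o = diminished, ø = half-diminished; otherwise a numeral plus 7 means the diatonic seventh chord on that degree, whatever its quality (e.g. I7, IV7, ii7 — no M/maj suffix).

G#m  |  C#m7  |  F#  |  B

G#m: minor triad on G# = scale degree 6 → vi.
C#m7: minor seventh chord on C# = scale degree 2 → ii7.
F# has root F#, degree 5 in B major, so V.
B: major triad on B = scale degree 1 → I.

vi - ii7 - V - I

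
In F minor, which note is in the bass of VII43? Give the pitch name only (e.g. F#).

Bb

VII in F minor has root Eb; the chord is Eb-G-Bb-Db.
The figure 43 means second inversion — the fifth is in the bass.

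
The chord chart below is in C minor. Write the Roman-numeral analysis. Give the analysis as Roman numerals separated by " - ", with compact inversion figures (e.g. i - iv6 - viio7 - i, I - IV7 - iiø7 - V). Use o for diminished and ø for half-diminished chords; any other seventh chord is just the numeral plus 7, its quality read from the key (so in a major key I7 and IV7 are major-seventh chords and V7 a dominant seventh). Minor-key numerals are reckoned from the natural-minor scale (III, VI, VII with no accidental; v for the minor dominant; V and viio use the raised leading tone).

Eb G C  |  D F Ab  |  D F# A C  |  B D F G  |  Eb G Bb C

Eb-G-C: root C is the tonic; minor triad there is i6.
D-F-Ab: root D is the supertonic; diminished triad there is iio.
D-F#-A-C is the secondary dominant of V (dominant seventh chord on D): V7/V.
B-D-F-G has root G, degree 5 in C minor, so V65.
Eb-G-Bb-C has root C, degree 1 in C minor, so i65.

i6 - iio - V7/V - V65 - i65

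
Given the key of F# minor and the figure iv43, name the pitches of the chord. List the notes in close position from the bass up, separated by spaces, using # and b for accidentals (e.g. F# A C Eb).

F# A B D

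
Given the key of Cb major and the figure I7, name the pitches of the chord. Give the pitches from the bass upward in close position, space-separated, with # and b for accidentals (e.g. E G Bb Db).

Cb Eb Gb Bb

In Cb major, the tonic is Cb, and the diatonic chord built there is a major seventh chord.
That chord is spelled Cb-Eb-Gb-Bb.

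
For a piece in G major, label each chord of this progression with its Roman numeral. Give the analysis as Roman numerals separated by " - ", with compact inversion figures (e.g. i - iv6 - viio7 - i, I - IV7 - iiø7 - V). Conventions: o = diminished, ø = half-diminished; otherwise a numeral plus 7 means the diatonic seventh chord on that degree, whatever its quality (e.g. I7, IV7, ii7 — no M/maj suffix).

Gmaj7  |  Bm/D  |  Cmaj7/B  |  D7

I7 - iii6 - IV42 - V7

Gmaj7: root G is the tonic; major seventh chord there is I7.
Bm/D: minor triad on B = scale degree 3 → iii6.
Cmaj7/B: major seventh chord on C = scale degree 4 → IV42.
D7: dominant seventh chord on D = scale degree 5 → V7.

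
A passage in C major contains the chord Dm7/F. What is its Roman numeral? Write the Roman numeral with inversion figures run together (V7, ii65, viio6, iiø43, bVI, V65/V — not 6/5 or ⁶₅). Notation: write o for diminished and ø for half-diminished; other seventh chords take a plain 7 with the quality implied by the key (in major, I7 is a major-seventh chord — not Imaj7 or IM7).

ii65

The pitches D-F-A-C form a minor seventh chord rooted on D.
In C major, D is the supertonic; the diatonic minor seventh chord there is ii7.
With F in the bass the chord is in first inversion, so the figured bass is 65.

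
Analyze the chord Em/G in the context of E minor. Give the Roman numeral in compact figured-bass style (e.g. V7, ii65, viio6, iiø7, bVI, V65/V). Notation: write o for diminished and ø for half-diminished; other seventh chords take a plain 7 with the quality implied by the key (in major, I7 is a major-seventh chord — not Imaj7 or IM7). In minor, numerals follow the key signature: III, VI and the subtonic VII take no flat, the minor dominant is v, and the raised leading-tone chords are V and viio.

The pitches E-G-B form a minor triad rooted on E.
E is scale degree 1 in E minor, and a minor triad on that degree is written i.
With G in the bass the chord is in first inversion, so the figured bass is 6.

i6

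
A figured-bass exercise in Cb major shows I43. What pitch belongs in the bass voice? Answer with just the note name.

Gb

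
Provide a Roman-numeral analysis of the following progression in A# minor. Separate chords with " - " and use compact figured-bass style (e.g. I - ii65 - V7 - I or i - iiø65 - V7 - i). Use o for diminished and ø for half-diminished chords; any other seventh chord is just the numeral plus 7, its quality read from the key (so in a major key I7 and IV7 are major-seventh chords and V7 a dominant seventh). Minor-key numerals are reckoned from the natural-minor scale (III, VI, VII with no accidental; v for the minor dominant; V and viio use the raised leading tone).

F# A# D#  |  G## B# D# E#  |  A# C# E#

iv6 - V65 - i

F#-A#-D#: minor triad on D# = scale degree 4 → iv6.
G##-B#-D#-E# has root E#, degree 5 in A# minor, so V65.
A#-C#-E#: minor triad on A# = scale degree 1 → i.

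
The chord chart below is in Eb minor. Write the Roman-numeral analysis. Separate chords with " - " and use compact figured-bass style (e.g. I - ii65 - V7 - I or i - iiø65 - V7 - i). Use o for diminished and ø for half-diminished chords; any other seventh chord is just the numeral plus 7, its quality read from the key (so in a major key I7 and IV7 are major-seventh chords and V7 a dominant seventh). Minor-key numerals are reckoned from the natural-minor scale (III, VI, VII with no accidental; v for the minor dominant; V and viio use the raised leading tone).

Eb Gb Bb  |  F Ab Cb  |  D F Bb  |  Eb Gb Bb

Eb-Gb-Bb has root Eb, degree 1 in Eb minor, so i.
F-Ab-Cb: root F is the supertonic; diminished triad there is iio.
D-F-Bb: root Bb is the dominant; major triad there is V6.
Eb-Gb-Bb: root Eb is the tonic; minor triad there is i.

i - iio - V6 - i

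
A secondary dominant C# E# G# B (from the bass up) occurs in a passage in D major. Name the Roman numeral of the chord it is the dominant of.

iii

The chord is a dominant seventh chord on C#.
A dominant resolves down a perfect fifth: C# → F#. In D major, F# is scale degree 3, i.e. iii.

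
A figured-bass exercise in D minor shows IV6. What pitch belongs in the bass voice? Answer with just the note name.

IV in D minor has root G; the chord is G-B-D.
The figure 6 means first inversion — the third is in the bass.

B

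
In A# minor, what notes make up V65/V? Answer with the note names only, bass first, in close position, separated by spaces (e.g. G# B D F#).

The slash means an applied dominant: we want the dominant of V. In A# minor, V is E# major, and its dominant is built on B#.
Building a dominant seventh chord on B# gives B#-D##-F##-A#.
With the 65 figure the chord is in first inversion; from the bass D## upward in close position it reads D##-F##-A#-B#.

D## F## A# B#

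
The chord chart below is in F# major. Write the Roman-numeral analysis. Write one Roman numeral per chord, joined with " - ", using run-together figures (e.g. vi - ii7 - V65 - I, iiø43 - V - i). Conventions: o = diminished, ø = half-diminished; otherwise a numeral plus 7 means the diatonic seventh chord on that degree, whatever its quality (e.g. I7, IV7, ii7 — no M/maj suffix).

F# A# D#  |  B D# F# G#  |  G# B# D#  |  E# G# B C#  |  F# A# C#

vi6 - ii65 - V/V - V65 - I

F#-A#-D# has root D#, degree 6 in F# major, so vi6.
B-D#-F#-G#: root G# is the supertonic; minor seventh chord there is ii65.
G#-B#-D#: a major triad on G#, the applied dominant of V → V/V.
E#-G#-B-C#: root C# is the dominant; dominant seventh chord there is V65.
F#-A#-C# has root F#, degree 1 in F# major, so I.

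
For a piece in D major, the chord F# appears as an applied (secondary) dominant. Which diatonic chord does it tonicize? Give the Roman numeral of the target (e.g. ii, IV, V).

vi

The chord is a major triad on F#.
A dominant resolves down a perfect fifth: F# → B. In D major, B is scale degree 6, i.e. vi.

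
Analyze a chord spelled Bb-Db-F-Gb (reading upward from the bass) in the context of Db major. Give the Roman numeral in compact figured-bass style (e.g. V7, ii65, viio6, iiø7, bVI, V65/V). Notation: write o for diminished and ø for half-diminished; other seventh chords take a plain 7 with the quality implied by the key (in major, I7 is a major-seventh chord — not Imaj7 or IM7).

IV65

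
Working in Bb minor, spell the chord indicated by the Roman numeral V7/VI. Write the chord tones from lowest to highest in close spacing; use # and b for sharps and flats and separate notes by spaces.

Db F Ab Cb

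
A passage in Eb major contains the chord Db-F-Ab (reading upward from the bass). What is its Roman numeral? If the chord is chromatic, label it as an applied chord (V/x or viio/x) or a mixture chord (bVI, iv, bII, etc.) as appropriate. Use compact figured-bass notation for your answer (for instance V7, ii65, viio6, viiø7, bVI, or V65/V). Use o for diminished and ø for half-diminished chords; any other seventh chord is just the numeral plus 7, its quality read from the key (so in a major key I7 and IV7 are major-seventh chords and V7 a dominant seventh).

The pitches Db-F-Ab form a major triad rooted on Db.
Db is the lowered seventh degree of Eb major (diatonic 7 would be D). This is a major triad on the lowered seventh degree (the subtonic), borrowed from the parallel minor.

bVII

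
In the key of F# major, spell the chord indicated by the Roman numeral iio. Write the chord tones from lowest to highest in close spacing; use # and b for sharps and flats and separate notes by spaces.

G# B D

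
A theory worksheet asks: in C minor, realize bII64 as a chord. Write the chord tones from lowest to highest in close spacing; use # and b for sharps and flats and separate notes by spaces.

Scale degree 2 in C minor is D; lowering it a half step gives Db. bII64 is the Neapolitan chord — a major triad on the lowered second degree.
So the chord is Db-F-Ab.
With the 64 figure the chord is in second inversion; from the bass Ab upward in close position it reads Ab-Db-F.

Ab Db F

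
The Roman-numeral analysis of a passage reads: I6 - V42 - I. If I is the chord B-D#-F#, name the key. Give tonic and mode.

B major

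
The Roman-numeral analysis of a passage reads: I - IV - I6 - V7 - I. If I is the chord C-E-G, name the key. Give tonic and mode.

C major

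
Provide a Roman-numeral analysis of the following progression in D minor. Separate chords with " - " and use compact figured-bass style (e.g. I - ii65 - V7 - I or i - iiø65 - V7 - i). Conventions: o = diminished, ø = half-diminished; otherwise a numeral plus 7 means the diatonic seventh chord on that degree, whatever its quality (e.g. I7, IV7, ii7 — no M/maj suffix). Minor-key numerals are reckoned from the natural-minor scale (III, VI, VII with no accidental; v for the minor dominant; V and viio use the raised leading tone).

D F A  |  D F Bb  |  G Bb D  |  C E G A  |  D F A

i - VI6 - iv - v65 - i

D-F-A has root D, degree 1 in D minor, so i.
D-F-Bb: major triad on Bb = scale degree 6 → VI6.
G-Bb-D has root G, degree 4 in D minor, so iv.
C-E-G-A: minor seventh chord on A = scale degree 5 → v65.
D-F-A: minor triad on D = scale degree 1 → i.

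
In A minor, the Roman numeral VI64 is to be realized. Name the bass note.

VI in A minor has root F; the chord is F-A-C.
The figure 64 means second inversion — the fifth is in the bass.

C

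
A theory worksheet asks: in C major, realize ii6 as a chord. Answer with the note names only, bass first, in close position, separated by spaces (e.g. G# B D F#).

F A D

The numeral's case and figure indicate a minor triad. In C major its root, scale degree 2, is D.
Stacking thirds from D gives D-F-A.
The figured bass 6 indicates first inversion, placing the third (F) in the bass: F-A-D.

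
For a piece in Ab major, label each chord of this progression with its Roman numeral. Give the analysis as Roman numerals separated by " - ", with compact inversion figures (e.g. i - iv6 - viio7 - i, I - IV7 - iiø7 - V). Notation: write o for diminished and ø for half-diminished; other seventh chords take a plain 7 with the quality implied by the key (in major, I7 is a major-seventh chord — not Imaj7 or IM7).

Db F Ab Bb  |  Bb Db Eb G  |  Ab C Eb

ii65 - V43 - I

Db-F-Ab-Bb has root Bb, degree 2 in Ab major, so ii65.
Bb-Db-Eb-G has root Eb, degree 5 in Ab major, so V43.
Ab-C-Eb: major triad on Ab = scale degree 1 → I.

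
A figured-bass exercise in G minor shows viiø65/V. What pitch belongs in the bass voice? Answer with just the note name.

E

The applied chord viiø65/V is rooted on C#: C#-E-G-B.
The figure 65 means first inversion — the third is in the bass.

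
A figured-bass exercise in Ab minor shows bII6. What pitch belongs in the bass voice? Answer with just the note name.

bII in Ab minor has root Bbb; the chord is Bbb-Db-Fb.
The figure 6 means first inversion — the third is in the bass.

Db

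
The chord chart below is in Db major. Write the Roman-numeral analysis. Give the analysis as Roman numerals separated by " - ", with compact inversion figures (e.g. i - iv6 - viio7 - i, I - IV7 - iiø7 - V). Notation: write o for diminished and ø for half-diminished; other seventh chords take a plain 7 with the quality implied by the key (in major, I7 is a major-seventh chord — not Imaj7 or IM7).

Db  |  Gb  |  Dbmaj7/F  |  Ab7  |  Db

I - IV - I65 - V7 - I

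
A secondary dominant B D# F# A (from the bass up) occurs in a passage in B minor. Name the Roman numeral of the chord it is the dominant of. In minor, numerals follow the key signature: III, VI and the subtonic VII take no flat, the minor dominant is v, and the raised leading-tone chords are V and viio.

iv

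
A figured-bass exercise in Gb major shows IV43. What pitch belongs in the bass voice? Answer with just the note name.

Gb

IV in Gb major has root Cb; the chord is Cb-Eb-Gb-Bb.
The figure 43 means second inversion — the fifth is in the bass.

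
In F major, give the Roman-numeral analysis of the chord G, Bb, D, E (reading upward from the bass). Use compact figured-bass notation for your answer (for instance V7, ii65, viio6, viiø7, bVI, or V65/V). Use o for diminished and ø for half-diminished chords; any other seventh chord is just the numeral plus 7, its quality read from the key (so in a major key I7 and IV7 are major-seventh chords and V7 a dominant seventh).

viiø65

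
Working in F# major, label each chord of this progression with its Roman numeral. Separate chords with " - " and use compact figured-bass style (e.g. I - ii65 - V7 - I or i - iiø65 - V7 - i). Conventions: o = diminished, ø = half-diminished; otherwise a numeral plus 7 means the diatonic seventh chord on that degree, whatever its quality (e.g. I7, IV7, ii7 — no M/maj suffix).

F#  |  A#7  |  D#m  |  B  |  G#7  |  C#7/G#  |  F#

F# has root F#, degree 1 in F# major, so I.
A#7 is the secondary dominant of vi (dominant seventh chord on A#): V7/vi.
D#m has root D#, degree 6 in F# major, so vi.
B: root B is the subdominant; major triad there is IV.
G#7: chromatic; G# is V of V, so V7/V.
C#7/G# has root C#, degree 5 in F# major, so V43.
F#: major triad on F# = scale degree 1 → I.

I - V7/vi - vi - IV - V7/V - V43 - I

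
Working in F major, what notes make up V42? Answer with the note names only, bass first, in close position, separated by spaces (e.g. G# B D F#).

The numeral's case and figure indicate a dominant seventh chord. In F major its root, the dominant, is C.
That chord is spelled C-E-G-Bb.
With the 42 figure the chord is in third inversion; from the bass Bb upward in close position it reads Bb-C-E-G.

Bb C E G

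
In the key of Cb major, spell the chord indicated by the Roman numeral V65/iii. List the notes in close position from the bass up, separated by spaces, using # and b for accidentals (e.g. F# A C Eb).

D F Ab Bb

V65/iii is a secondary dominant — the dominant seventh of iii. iii in Cb major is Eb, so the applied chord's root is Bb, a perfect fifth above.
Building a dominant seventh chord on Bb gives Bb-D-F-Ab.
The figured bass 65 indicates first inversion, placing the third (D) in the bass: D-F-Ab-Bb.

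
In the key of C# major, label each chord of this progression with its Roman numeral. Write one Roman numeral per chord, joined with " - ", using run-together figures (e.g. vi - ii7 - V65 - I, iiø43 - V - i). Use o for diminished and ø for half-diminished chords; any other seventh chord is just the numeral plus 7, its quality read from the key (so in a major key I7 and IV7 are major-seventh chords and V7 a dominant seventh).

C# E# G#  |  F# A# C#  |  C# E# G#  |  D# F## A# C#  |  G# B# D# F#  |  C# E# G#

I - IV - I - V7/V - V7 - I

C#-E#-G#: major triad on C# = scale degree 1 → I.
F#-A#-C#: root F# is the subdominant; major triad there is IV.
C#-E#-G#: root C# is the tonic; major triad there is I.
D#-F##-A#-C#: chromatic; D# is V of V, so V7/V.
G#-B#-D#-F#: root G# is the dominant; dominant seventh chord there is V7.
C#-E#-G# has root C#, degree 1 in C# major, so I.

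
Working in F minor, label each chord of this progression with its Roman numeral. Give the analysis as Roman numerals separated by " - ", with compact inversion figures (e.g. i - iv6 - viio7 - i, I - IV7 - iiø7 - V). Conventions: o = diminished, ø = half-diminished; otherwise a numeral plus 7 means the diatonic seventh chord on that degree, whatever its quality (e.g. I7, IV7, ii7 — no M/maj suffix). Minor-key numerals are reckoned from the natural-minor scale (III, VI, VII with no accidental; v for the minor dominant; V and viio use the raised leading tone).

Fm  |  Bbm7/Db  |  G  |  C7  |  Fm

i - iv65 - V/V - V7 - i

Fm: minor triad on F = scale degree 1 → i.
Bbm7/Db: root Bb is the subdominant; minor seventh chord there is iv65.
G is the secondary dominant of V (major triad on G): V/V.
C7 has root C, degree 5 in F minor, so V7.
Fm: minor triad on F = scale degree 1 → i.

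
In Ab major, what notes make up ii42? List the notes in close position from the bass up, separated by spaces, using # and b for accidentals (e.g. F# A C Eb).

Ab Bb Db F

The numeral's case and figure indicate a minor seventh chord. In Ab major its root, the supertonic, is Bb.
Stacking thirds from Bb gives Bb-Db-F-Ab.
The figured bass 42 indicates third inversion, placing the seventh (Ab) in the bass: Ab-Bb-Db-F.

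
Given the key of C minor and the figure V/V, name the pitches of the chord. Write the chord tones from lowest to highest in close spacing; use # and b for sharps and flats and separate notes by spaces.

D F# A

V/V is a secondary dominant — the dominant triad of V. V in C minor is G, so the applied chord's root is D, a perfect fifth above.
Building a major triad on D gives D-F#-A.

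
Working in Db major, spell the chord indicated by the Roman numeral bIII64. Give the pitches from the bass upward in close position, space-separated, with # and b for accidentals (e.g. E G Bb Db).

Cb Fb Ab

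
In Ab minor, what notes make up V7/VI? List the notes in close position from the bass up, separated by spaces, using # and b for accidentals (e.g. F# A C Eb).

Cb Eb Gb Bbb

V7/VI is a secondary dominant — the dominant seventh of VI. VI in Ab minor is Fb, so the applied chord's root is Cb, a perfect fifth above.
Building a dominant seventh chord on Cb gives Cb-Eb-Gb-Bbb.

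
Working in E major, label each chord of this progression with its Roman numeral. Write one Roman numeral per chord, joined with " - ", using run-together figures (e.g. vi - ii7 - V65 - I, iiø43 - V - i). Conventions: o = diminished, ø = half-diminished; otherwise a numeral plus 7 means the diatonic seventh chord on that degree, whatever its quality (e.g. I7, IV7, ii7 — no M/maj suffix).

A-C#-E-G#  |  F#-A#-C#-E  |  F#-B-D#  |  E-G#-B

A-C#-E-G#: major seventh chord on A = scale degree 4 → IV7.
F#-A#-C#-E is the secondary dominant of V (dominant seventh chord on F#): V7/V.
F#-B-D# has root B, degree 5 in E major, so V64.
E-G#-B has root E, degree 1 in E major, so I.

IV7 - V7/V - V64 - I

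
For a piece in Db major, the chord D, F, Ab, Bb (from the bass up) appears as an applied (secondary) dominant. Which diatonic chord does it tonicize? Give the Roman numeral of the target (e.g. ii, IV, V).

ii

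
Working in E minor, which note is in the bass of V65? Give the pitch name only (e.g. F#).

V in E minor has root B; the chord is B-D#-F#-A.
The figure 65 means first inversion — the third is in the bass.

D#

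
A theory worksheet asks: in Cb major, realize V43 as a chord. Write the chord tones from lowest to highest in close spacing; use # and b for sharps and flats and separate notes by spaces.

The numeral's case and figure indicate a dominant seventh chord. In Cb major its root, scale degree 5, is Gb.
That chord is spelled Gb-Bb-Db-Fb.
With the 43 figure the chord is in second inversion; from the bass Db upward in close position it reads Db-Fb-Gb-Bb.

Db Fb Gb Bb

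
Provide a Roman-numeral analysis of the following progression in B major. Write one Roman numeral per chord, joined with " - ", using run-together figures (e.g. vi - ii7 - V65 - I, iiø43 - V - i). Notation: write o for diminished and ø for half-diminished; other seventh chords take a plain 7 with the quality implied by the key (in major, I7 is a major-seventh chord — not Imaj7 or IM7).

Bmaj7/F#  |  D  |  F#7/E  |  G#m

I43 - bIII - V42 - vi

Bmaj7/F# has root B, degree 1 in B major, so I43.
D is non-diatonic — bIII, a mixture chord from B minor.
F#7/E has root F#, degree 5 in B major, so V42.
G#m: minor triad on G# = scale degree 6 → vi.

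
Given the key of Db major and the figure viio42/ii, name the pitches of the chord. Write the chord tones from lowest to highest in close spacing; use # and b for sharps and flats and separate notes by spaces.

The slash marks an applied leading-tone chord: viio of ii. In Db major, ii is Eb, so the leading tone to it is D, a half step below.
Building a fully diminished seventh chord on D gives D-F-Ab-Cb.
With the 42 figure the chord is in third inversion; from the bass Cb upward in close position it reads Cb-D-F-Ab.

Cb D F Ab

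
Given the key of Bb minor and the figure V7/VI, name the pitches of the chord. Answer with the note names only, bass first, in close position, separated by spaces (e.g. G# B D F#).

The slash means an applied dominant: we want the dominant of VI. In Bb minor, VI is Gb major, and its dominant is built on Db.
Building a dominant seventh chord on Db gives Db-F-Ab-Cb.

Db F Ab Cb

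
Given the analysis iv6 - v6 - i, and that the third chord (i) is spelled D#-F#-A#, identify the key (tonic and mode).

D# minor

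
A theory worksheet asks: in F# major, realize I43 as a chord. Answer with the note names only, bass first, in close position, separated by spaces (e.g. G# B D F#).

The numeral's case and figure indicate a major seventh chord. In F# major its root, the tonic, is F#.
That chord is spelled F#-A#-C#-E#.
With the 43 figure the chord is in second inversion; from the bass C# upward in close position it reads C#-E#-F#-A#.

C# E# F# A#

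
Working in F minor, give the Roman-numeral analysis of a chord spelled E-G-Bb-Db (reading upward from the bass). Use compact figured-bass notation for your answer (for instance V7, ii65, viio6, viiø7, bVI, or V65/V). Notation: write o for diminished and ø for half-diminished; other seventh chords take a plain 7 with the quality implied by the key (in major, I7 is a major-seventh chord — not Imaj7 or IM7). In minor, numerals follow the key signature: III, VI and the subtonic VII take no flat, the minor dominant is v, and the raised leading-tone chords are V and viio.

viio7

Stacked in thirds the chord is E-G-Bb-Db: a fully diminished seventh chord on E.
E is scale degree 7 in F minor, and a fully diminished seventh chord on that degree is written viio7.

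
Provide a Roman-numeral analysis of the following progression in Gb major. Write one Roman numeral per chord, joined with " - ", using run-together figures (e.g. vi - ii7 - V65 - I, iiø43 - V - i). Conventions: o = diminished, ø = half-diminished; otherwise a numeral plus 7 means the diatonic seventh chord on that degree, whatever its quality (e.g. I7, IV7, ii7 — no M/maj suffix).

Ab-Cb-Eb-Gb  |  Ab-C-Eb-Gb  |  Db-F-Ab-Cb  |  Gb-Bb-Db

ii7 - V7/V - V7 - I

Ab-Cb-Eb-Gb: root Ab is the supertonic; minor seventh chord there is ii7.
Ab-C-Eb-Gb is the secondary dominant of V (dominant seventh chord on Ab): V7/V.
Db-F-Ab-Cb: root Db is the dominant; dominant seventh chord there is V7.
Gb-Bb-Db: major triad on Gb = scale degree 1 → I.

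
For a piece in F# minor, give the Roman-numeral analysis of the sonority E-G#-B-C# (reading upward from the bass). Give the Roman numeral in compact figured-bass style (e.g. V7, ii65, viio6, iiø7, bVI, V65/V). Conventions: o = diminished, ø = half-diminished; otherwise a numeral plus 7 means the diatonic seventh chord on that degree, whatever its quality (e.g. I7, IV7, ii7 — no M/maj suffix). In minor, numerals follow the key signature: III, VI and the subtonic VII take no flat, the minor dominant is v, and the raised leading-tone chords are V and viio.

v65

Stacked in thirds the chord is C#-E-G#-B: a minor seventh chord on C#.
In F# minor, C# is the dominant; the diatonic minor seventh chord there is v7.
With E in the bass the chord is in first inversion, so the figured bass is 65.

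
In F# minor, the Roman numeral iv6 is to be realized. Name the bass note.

D

iv in F# minor has root B; the chord is B-D-F#.
The figure 6 means first inversion — the third is in the bass.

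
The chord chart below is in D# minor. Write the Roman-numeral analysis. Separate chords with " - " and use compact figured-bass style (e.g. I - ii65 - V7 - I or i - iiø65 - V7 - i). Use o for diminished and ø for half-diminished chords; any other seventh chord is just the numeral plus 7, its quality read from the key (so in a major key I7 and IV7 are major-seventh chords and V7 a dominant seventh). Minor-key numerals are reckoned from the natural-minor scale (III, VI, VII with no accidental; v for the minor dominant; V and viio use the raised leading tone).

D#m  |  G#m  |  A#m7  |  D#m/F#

D#m: minor triad on D# = scale degree 1 → i.
G#m: minor triad on G# = scale degree 4 → iv.
A#m7: minor seventh chord on A# = scale degree 5 → v7.
D#m/F# has root D#, degree 1 in D# minor, so i6.

i - iv - v7 - i6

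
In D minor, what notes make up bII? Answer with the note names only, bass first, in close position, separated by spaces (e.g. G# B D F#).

Scale degree 2 in D minor is E; lowering it a half step gives Eb. bII is the Neapolitan chord — a major triad on the lowered second degree.
So the chord is Eb-G-Bb.

Eb G Bb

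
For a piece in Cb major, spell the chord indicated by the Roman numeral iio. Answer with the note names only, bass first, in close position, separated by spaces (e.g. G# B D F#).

Db Fb Abb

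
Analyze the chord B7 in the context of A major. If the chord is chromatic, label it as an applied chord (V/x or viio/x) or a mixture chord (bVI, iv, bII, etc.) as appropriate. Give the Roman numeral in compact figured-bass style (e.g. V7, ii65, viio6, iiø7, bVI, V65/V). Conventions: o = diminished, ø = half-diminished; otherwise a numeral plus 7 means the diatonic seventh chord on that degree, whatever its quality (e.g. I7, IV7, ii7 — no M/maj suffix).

The pitches B-D#-F#-A form a dominant seventh chord rooted on B.
B is not a diatonic chord root with this quality in A major, but it lies a perfect fifth above E (V), so the chord functions as an applied dominant of V.

V7/V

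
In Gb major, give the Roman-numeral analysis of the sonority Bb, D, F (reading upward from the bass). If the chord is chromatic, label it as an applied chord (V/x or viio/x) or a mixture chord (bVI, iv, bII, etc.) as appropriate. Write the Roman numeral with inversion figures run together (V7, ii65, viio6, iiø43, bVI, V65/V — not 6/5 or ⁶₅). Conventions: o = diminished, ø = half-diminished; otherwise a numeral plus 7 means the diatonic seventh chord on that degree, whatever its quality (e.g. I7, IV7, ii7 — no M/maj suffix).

V/vi

Stacked in thirds the chord is Bb-D-F: a major triad on Bb.
Bb is not a diatonic chord root with this quality in Gb major, but it lies a perfect fifth above Eb (vi), so the chord functions as an applied dominant of vi.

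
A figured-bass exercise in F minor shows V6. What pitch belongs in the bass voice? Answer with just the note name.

E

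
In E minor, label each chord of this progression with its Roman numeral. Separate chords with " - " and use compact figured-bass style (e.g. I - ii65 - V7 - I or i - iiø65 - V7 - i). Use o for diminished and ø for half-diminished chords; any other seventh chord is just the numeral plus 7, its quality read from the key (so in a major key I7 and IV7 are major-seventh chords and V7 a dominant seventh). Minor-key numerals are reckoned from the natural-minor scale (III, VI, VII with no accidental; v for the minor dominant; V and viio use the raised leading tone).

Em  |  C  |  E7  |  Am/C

Em: minor triad on E = scale degree 1 → i.
C has root C, degree 6 in E minor, so VI.
E7 is the secondary dominant of iv (dominant seventh chord on E): V7/iv.
Am/C: root A is the subdominant; minor triad there is iv6.

i - VI - V7/iv - iv6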